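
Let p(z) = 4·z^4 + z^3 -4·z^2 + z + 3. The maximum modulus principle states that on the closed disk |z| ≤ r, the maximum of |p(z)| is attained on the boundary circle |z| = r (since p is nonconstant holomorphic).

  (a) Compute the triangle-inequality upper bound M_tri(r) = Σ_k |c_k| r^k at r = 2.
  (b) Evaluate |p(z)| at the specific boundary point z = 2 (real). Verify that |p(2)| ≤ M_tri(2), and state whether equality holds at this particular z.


Coefficients: c_0 = 3, c_1 = 1, c_2 = -4, c_3 = 1, c_4 = 4. Radius r = 2.
Part (a). Triangle bound: M_tri(r) = Σ_k |c_k| r^k
  = |3|·2^0 + |1|·2^1 + |-4|·2^2 + |1|·2^3 + |4|·2^4
  = 3 + 2 + 16 + 8 + 64 = 93.
This bounds M(r) := max_{|z|=r} |p(z)| from above; equality holds iff all terms c_k z^k can be made to align in phase at a single z on |z|=r.
Part (b). At z = 2 (real, on the circle |z| = r):
  p(2) = (3)·2^0 + (1)·2^1 + (-4)·2^2 + (1)·2^3 + (4)·2^4 = 61.
  |p(2)| = 61.
Check: |p(2)| = 61 ≤ 93 = M_tri(2). ✓ Equality does not hold at z = 2 (the coefficients have mixed signs, so the terms do not all align in phase there).

M_tri(2) = 93; |p(2)| = 61; equality at z=2: no.


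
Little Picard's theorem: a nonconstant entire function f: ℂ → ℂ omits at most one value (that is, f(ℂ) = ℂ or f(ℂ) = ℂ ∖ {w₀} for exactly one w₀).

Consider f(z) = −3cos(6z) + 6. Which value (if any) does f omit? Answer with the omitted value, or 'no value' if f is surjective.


Little Picard bounds the complement of f(ℂ) to at most one point.
cos is entire and surjective onto ℂ: for every w ∈ ℂ, cos(ζ) = w has a solution ζ ∈ ℂ (e.g., via the complex inverse arccos). With ζ = 6z this gives z = ζ/(6). Then -3·cos(6z) takes every value in -3·ℂ = ℂ, and adding 6 is a bijection of ℂ. So f is surjective and omits no value. (Note: only on the real line is cos bounded by [−1, 1].)

Omitted value: no value.


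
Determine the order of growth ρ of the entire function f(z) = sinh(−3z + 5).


sinh(w) is a linear combination of e^{iw} and e^{−iw} (or e^w, e^{−w} in the hyperbolic case), so |sinh(w)| ≤ e^{|w|}. With w = −3z + 5, |w| ≤ 3|z| + 5 = 3r + 5 on |z| = r, giving M(r) ≤ e^{3r + 5}, so ρ ≤ 1. On a suitable ray (z = it for sin/cos; z = t for sinh/cosh, t real → ∞), |sinh(−3z + 5)| grows like e^{3|t|}/2, so ρ ≥ 1. Hence ρ = 1.
Therefore ρ = 1.

Order ρ = 1.


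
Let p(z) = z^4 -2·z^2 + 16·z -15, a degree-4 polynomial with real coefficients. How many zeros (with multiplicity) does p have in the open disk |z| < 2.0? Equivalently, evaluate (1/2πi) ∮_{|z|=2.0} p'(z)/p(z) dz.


The zeros of p are: -3, (1 + 2i), (1 - 2i), 1.
Their magnitudes are: 3, 2.236, 2.236, 1.
Zeros with |z| < R = 2.0: 1.
Count = 1.
By the argument principle, (1/2πi) ∮_{|z|=R} p'(z)/p(z) dz equals exactly this count.

Number of zeros inside |z| < 2.0: 1.


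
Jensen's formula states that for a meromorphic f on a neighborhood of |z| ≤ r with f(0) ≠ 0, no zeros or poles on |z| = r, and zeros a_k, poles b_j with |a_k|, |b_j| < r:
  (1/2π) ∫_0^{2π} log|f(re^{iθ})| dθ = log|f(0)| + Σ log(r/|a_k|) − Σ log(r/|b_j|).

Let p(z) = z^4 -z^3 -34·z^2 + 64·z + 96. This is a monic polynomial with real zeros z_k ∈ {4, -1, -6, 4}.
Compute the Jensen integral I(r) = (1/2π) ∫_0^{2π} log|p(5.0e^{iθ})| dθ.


Zeros: -6, -1, 4, 4; r = 5.0.
Inside |z| < r: -1, 4, 4. Outside (|z| ≥ r): -6.
p(0) = 96, so log|p(0)| = log(96) = 4.5643.
Apply Jensen: I(r) = log|p(0)| + Σ_k log(r/|z_k|), summed over zeros inside |z| < r.
  log(r/|z_k|) for z_k = 4: log(5.0/4) = 0.2231
  log(r/|z_k|) for z_k = -1: log(5.0/1) = 1.6094
  log(r/|z_k|) for z_k = 4: log(5.0/4) = 0.2231
  Outside zeros (-6) contribute nothing to the Jensen sum.
Sum over inside zeros: 2.0557.
I(r) = log|p(0)| + (inside sum) = 4.5643 + 2.0557 = 6.6201.
Note: since some zeros are outside |z| ≤ r, the simplified n·log(r) form does NOT apply — only the inside zeros contribute.

I(r) ≈ 6.6201.


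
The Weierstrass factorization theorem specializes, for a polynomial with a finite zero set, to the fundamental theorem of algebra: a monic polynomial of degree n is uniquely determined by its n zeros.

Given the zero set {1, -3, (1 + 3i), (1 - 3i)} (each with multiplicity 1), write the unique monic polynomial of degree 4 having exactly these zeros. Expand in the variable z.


The polynomial is p(z) = ∏_{α ∈ S} (z − α), where S = {1, -3, (1 + 3i), (1 - 3i)}.
Expanding the product yields: p(z) = z^4 + 3·z^2 + 26·z -30.
Note conjugate pairs combine to real quadratics: (z − (1+3i))(z − (1−3i)) = z² − 2z + 10.
The resulting polynomial has degree 4 and real coefficients as required.

p(z) = z^4 + 3·z^2 + 26·z -30.


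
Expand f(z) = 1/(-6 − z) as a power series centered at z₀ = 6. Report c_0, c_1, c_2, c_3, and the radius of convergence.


Let w = z − z₀, so z = z₀ + w.
Then -6 − z = -6 − (z₀ + w) = (-6 − z₀) − w = -12 − w.
f(z) = 1/(-12 − w) = (1/(-12)) · 1/(1 − w/(-12)) = Σ_{n≥0} w^n / (-12)^(n+1).
So c_n = 1/(-12)^(n+1):
  c_0 = 1/(-12)^1 = -1/12.
  c_1 = 1/(-12)^2 = 1/144.
  c_2 = 1/(-12)^3 = -1/1728.
  c_3 = 1/(-12)^4 = 1/20736.
The series is valid for |w/d| < 1, i.e. |z − z₀| < |d|.
Radius of convergence: R = |-6 − z₀| = |-12| = 12 (distance from z₀ to the singularity z = -6).

c_0 = -1/12, c_1 = 1/144, c_2 = -1/1728, c_3 = 1/20736; R = 12.


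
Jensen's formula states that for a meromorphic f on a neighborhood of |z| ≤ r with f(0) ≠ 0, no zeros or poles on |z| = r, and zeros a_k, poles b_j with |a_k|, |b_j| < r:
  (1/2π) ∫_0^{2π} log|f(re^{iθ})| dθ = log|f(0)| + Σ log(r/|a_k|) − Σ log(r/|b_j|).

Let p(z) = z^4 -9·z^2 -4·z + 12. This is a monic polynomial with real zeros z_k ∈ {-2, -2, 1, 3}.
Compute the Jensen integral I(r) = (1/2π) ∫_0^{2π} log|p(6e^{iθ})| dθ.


Zeros: -2, -2, 1, 3; r = 6.
Inside |z| < r: -2, -2, 1, 3. Outside (|z| ≥ r): ∅.
p(0) = 12, so log|p(0)| = log(12) = 2.4849.
Apply Jensen: I(r) = log|p(0)| + Σ_k log(r/|z_k|), summed over zeros inside |z| < r.
  log(r/|z_k|) for z_k = -2: log(6/2) = 1.0986
  log(r/|z_k|) for z_k = -2: log(6/2) = 1.0986
  log(r/|z_k|) for z_k = 1: log(6/1) = 1.7918
  log(r/|z_k|) for z_k = 3: log(6/3) = 0.6931
Sum over inside zeros: 4.6821.
I(r) = log|p(0)| + (inside sum) = 2.4849 + 4.6821 = 7.1670.
Closed form (all zeros inside, monic): I(r) = n·log(r) = 4·log(6) = 7.1670. ✓

I(r) ≈ 7.1670.


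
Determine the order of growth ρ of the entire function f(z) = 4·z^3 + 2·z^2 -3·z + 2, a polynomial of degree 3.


|f(z)| ≤ Σ|c_k|·r^k = O(r^3) as r → ∞. Polynomial growth is O(e^{r^ε}) for every ε > 0 (since r^3/e^{r^ε} → 0), so ρ ≤ ε for all ε > 0, i.e. ρ = 0. Every nonconstant polynomial has order 0.
Therefore ρ = 0.

Order ρ = 0.


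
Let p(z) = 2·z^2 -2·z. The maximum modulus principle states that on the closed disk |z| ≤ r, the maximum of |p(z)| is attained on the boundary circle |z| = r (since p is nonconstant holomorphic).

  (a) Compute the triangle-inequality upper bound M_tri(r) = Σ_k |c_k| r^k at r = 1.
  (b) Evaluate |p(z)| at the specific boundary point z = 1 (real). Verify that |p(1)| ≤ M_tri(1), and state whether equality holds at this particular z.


Coefficients: c_0 = 0, c_1 = -2, c_2 = 2. Radius r = 1.
Part (a). Triangle bound: M_tri(r) = Σ_k |c_k| r^k
  = |0|·1^0 + |-2|·1^1 + |2|·1^2
  = 0 + 2 + 2 = 4.
This bounds M(r) := max_{|z|=r} |p(z)| from above; equality holds iff all terms c_k z^k can be made to align in phase at a single z on |z|=r.
Part (b). At z = 1 (real, on the circle |z| = r):
  p(1) = (0)·1^0 + (-2)·1^1 + (2)·1^2 = 0.
  |p(1)| = 0.
Check: |p(1)| = 0 ≤ 4 = M_tri(1). ✓ Equality does not hold at z = 1 (the coefficients have mixed signs, so the terms do not all align in phase there).

M_tri(1) = 4; |p(1)| = 0; equality at z=1: no.


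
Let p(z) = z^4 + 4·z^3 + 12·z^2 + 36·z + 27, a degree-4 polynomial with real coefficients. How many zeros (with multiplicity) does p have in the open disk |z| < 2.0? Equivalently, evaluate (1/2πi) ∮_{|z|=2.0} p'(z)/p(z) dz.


The zeros of p are: -1, (0 + 3i), (0 - 3i), -3.
Their magnitudes are: 1, 3, 3, 3.
Zeros with |z| < R = 2.0: -1.
Count = 1.
By the argument principle, (1/2πi) ∮_{|z|=R} p'(z)/p(z) dz equals exactly this count.

Number of zeros inside |z| < 2.0: 1.


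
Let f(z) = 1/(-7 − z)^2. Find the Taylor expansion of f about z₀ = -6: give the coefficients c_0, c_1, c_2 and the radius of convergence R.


Let w = z − z₀, so z = z₀ + w.
Then -7 − z = -7 − (z₀ + w) = (-7 − z₀) − w = -1 − w.
f(z) = 1/(-1 − w)^2 = (1/(-1)^2) · (1 − w/(-1))^{−2}.
By the binomial series (1−u)^{−2} = Σ_{n≥0} C(n+1, 1) u^n for |u|<1, with u = w/(-1):
  c_n = C(n+1, 1) / (-1)^(n+2).
  c_0 = 1/(-1)^2 = 1.
  c_1 = 2/(-1)^3 = -2.
  c_2 = 3/(-1)^4 = 3.
The series is valid for |w/d| < 1, i.e. |z − z₀| < |d|.
Radius of convergence: R = |-7 − z₀| = |-1| = 1 (distance from z₀ to the singularity z = -7).

c_0 = 1, c_1 = -2, c_2 = 3; R = 1.


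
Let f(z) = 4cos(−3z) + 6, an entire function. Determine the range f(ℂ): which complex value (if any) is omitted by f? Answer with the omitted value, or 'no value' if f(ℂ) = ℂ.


Little Picard bounds the complement of f(ℂ) to at most one point.
cos is entire and surjective onto ℂ: for every w ∈ ℂ, cos(ζ) = w has a solution ζ ∈ ℂ (e.g., via the complex inverse arccos). With ζ = −3z this gives z = ζ/(-3). Then 4·cos(−3z) takes every value in 4·ℂ = ℂ, and adding 6 is a bijection of ℂ. So f is surjective and omits no value. (Note: only on the real line is cos bounded by [−1, 1].)

Omitted value: no value.


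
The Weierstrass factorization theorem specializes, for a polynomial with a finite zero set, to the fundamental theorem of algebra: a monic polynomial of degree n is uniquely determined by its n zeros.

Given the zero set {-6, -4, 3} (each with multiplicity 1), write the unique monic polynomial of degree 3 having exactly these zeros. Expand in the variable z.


The polynomial is p(z) = ∏_{α ∈ S} (z − α), where S = {-6, -4, 3}.
Expanding the product yields: p(z) = z^3 + 7·z^2 -6·z -72.
The resulting polynomial has degree 3 and real coefficients as required.

p(z) = z^3 + 7·z^2 -6·z -72.


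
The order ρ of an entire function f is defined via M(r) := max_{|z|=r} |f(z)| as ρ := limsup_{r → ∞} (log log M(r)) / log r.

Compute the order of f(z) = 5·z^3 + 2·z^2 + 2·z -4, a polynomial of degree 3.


|f(z)| ≤ Σ|c_k|·r^k = O(r^3) as r → ∞. Polynomial growth is O(e^{r^ε}) for every ε > 0 (since r^3/e^{r^ε} → 0), so ρ ≤ ε for all ε > 0, i.e. ρ = 0. Every nonconstant polynomial has order 0.
Therefore ρ = 0.

Order ρ = 0.


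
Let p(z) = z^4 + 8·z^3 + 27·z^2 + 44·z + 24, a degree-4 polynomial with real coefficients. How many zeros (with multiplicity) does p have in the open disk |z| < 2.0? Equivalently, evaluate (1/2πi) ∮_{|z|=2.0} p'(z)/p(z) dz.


The zeros of p are: -3, -1, (-2 + 2i), (-2 - 2i).
Their magnitudes are: 3, 1, 2.828, 2.828.
Zeros with |z| < R = 2.0: -1.
Count = 1.
By the argument principle, (1/2πi) ∮_{|z|=R} p'(z)/p(z) dz equals exactly this count.

Number of zeros inside |z| < 2.0: 1.


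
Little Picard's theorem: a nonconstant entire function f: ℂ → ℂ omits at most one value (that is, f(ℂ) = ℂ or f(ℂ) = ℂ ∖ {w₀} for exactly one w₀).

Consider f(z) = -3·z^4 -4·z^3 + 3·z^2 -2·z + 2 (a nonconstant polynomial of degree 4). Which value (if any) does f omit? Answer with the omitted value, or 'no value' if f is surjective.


Little Picard bounds the complement of f(ℂ) to at most one point.
For every w ∈ ℂ, the equation p(z) − w = 0 is a nonconstant polynomial in z and hence has at least one root by the fundamental theorem of algebra. So p is surjective onto ℂ, omitting no value.

Omitted value: no value.


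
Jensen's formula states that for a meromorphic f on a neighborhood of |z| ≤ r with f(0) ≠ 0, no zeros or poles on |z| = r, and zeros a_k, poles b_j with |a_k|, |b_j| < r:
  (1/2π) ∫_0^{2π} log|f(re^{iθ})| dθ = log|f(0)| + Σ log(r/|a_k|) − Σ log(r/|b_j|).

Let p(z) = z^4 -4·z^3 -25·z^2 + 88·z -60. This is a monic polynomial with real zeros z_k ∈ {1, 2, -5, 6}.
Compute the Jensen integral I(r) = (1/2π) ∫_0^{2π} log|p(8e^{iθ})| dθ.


Zeros: -5, 1, 2, 6; r = 8.
Inside |z| < r: -5, 1, 2, 6. Outside (|z| ≥ r): ∅.
p(0) = -60, so log|p(0)| = log(60) = 4.0943.
Apply Jensen: I(r) = log|p(0)| + Σ_k log(r/|z_k|), summed over zeros inside |z| < r.
  log(r/|z_k|) for z_k = 1: log(8/1) = 2.0794
  log(r/|z_k|) for z_k = 2: log(8/2) = 1.3863
  log(r/|z_k|) for z_k = -5: log(8/5) = 0.4700
  log(r/|z_k|) for z_k = 6: log(8/6) = 0.2877
Sum over inside zeros: 4.2234.
I(r) = log|p(0)| + (inside sum) = 4.0943 + 4.2234 = 8.3178.
Closed form (all zeros inside, monic): I(r) = n·log(r) = 4·log(8) = 8.3178. ✓

I(r) ≈ 8.3178.


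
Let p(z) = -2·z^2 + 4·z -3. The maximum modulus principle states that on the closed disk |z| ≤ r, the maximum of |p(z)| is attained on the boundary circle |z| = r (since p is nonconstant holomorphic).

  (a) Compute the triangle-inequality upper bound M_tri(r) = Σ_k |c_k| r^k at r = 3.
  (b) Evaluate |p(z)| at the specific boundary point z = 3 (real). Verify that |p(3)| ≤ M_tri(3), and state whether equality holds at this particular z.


Coefficients: c_0 = -3, c_1 = 4, c_2 = -2. Radius r = 3.
Part (a). Triangle bound: M_tri(r) = Σ_k |c_k| r^k
  = |-3|·3^0 + |4|·3^1 + |-2|·3^2
  = 3 + 12 + 18 = 33.
This bounds M(r) := max_{|z|=r} |p(z)| from above; equality holds iff all terms c_k z^k can be made to align in phase at a single z on |z|=r.
Part (b). At z = 3 (real, on the circle |z| = r):
  p(3) = (-3)·3^0 + (4)·3^1 + (-2)·3^2 = -9.
  |p(3)| = 9.
Check: |p(3)| = 9 ≤ 33 = M_tri(3). ✓ Equality does not hold at z = 3 (the coefficients have mixed signs, so the terms do not all align in phase there).

M_tri(3) = 33; |p(3)| = 9; equality at z=3: no.


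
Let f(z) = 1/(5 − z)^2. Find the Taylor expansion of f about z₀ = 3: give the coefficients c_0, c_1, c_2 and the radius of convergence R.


Let w = z − z₀, so z = z₀ + w.
Then 5 − z = 5 − (z₀ + w) = (5 − z₀) − w = 2 − w.
f(z) = 1/(2 − w)^2 = (1/(2)^2) · (1 − w/(2))^{−2}.
By the binomial series (1−u)^{−2} = Σ_{n≥0} C(n+1, 1) u^n for |u|<1, with u = w/(2):
  c_n = C(n+1, 1) / (2)^(n+2).
  c_0 = 1/(2)^2 = 1/4.
  c_1 = 2/(2)^3 = 1/4.
  c_2 = 3/(2)^4 = 3/16.
The series is valid for |w/d| < 1, i.e. |z − z₀| < |d|.
Radius of convergence: R = |5 − z₀| = |2| = 2 (distance from z₀ to the singularity z = 5).

c_0 = 1/4, c_1 = 1/4, c_2 = 3/16; R = 2.


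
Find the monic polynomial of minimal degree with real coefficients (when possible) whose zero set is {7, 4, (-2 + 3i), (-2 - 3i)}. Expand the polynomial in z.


The polynomial is p(z) = ∏_{α ∈ S} (z − α), where S = {7, 4, (-2 + 3i), (-2 - 3i)}.
Expanding the product yields: p(z) = z^4 -7·z^3 -3·z^2 -31·z + 364.
Note conjugate pairs combine to real quadratics: (z − (-2+3i))(z − (-2−3i)) = z² + 4z + 13.
The resulting polynomial has degree 4 and real coefficients as required.

p(z) = z^4 -7·z^3 -3·z^2 -31·z + 364.


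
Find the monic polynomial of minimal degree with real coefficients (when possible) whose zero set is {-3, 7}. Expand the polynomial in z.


The polynomial is p(z) = ∏_{α ∈ S} (z − α), where S = {-3, 7}.
Expanding the product yields: p(z) = z^2 -4·z -21.
The resulting polynomial has degree 2 and real coefficients as required.

p(z) = z^2 -4·z -21.


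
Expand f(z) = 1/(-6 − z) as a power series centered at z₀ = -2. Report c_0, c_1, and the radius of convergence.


Let w = z − z₀, so z = z₀ + w.
Then -6 − z = -6 − (z₀ + w) = (-6 − z₀) − w = -4 − w.
f(z) = 1/(-4 − w) = (1/(-4)) · 1/(1 − w/(-4)) = Σ_{n≥0} w^n / (-4)^(n+1).
So c_n = 1/(-4)^(n+1):
  c_0 = 1/(-4)^1 = -1/4.
  c_1 = 1/(-4)^2 = 1/16.
The series is valid for |w/d| < 1, i.e. |z − z₀| < |d|.
Radius of convergence: R = |-6 − z₀| = |-4| = 4 (distance from z₀ to the singularity z = -6).

c_0 = -1/4, c_1 = 1/16; R = 4.


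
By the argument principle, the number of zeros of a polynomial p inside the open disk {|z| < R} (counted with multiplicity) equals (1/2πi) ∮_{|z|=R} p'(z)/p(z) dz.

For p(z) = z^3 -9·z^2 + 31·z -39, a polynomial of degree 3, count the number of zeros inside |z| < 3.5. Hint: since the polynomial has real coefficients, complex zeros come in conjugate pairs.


The zeros of p are: 3, (3 + 2i), (3 - 2i).
Their magnitudes are: 3, 3.606, 3.606.
Zeros with |z| < R = 3.5: 3.
Count = 1.
By the argument principle, (1/2πi) ∮_{|z|=R} p'(z)/p(z) dz equals exactly this count.

Number of zeros inside |z| < 3.5: 1.


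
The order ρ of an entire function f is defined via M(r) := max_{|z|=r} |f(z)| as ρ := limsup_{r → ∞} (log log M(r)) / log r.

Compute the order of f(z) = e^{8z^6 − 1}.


|e^{8z^6 − 1}| = e^{Re(8·z^6) + -1} ≤ e^{8|z|^6 + -1} = e^{8r^6 + -1} on |z| = r, so ρ ≤ 6. Choosing z on |z|=r so that 8·z^6 is real positive (always possible by picking arg z appropriately) gives |f(z)| = e^{8r^6 + -1}, matching the bound. The additive constant -1 does not affect log log M(r) ~ 6·log r. Hence ρ = 6.
Therefore ρ = 6.

Order ρ = 6.


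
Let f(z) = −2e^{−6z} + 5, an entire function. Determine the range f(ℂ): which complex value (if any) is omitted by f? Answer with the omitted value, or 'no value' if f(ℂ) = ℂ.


Little Picard bounds the complement of f(ℂ) to at most one point.
e^{−6z} is never zero on ℂ, so -2·e^{−6z} takes every value in ℂ ∖ {0}. Adding 5 shifts the range to ℂ ∖ {5}. Thus f omits exactly the value 5.

Omitted value: 5.


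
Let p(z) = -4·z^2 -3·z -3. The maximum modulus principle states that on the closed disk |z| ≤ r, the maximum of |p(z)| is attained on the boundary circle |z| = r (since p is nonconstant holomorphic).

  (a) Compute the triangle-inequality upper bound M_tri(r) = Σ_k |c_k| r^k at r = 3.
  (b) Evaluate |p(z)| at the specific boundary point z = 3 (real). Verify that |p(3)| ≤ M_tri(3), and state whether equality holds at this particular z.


Coefficients: c_0 = -3, c_1 = -3, c_2 = -4. Radius r = 3.
Part (a). Triangle bound: M_tri(r) = Σ_k |c_k| r^k
  = |-3|·3^0 + |-3|·3^1 + |-4|·3^2
  = 3 + 9 + 36 = 48.
This bounds M(r) := max_{|z|=r} |p(z)| from above; equality holds iff all terms c_k z^k can be made to align in phase at a single z on |z|=r.
Part (b). At z = 3 (real, on the circle |z| = r):
  p(3) = (-3)·3^0 + (-3)·3^1 + (-4)·3^2 = -48.
  |p(3)| = 48.
Since all nonzero coefficients share the same sign, |p(3)| = 48 = M_tri(3); the triangle bound is attained at z = 3, so in fact M(r) = 48.

M_tri(3) = 48; |p(3)| = 48; equality at z=3: yes.


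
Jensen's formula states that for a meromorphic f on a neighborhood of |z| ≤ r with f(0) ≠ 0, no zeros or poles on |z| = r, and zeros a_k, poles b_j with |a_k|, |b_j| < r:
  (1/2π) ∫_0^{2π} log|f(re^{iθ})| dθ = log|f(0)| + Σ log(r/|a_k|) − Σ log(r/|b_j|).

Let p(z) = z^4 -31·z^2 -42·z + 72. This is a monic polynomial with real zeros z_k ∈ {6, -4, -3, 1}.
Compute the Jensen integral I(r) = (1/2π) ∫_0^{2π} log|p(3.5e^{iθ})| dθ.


Zeros: -4, -3, 1, 6; r = 3.5.
Inside |z| < r: -3, 1. Outside (|z| ≥ r): -4, 6.
p(0) = 72, so log|p(0)| = log(72) = 4.2767.
Apply Jensen: I(r) = log|p(0)| + Σ_k log(r/|z_k|), summed over zeros inside |z| < r.
  log(r/|z_k|) for z_k = -3: log(3.5/3) = 0.1542
  log(r/|z_k|) for z_k = 1: log(3.5/1) = 1.2528
  Outside zeros (-4, 6) contribute nothing to the Jensen sum.
Sum over inside zeros: 1.4069.
I(r) = log|p(0)| + (inside sum) = 4.2767 + 1.4069 = 5.6836.
Note: since some zeros are outside |z| ≤ r, the simplified n·log(r) form does NOT apply — only the inside zeros contribute.

I(r) ≈ 5.6836.


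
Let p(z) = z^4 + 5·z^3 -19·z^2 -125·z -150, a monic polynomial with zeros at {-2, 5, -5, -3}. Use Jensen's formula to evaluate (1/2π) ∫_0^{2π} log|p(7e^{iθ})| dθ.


Zeros: -5, -3, -2, 5; r = 7.
Inside |z| < r: -5, -3, -2, 5. Outside (|z| ≥ r): ∅.
p(0) = -150, so log|p(0)| = log(150) = 5.0106.
Apply Jensen: I(r) = log|p(0)| + Σ_k log(r/|z_k|), summed over zeros inside |z| < r.
  log(r/|z_k|) for z_k = -2: log(7/2) = 1.2528
  log(r/|z_k|) for z_k = 5: log(7/5) = 0.3365
  log(r/|z_k|) for z_k = -5: log(7/5) = 0.3365
  log(r/|z_k|) for z_k = -3: log(7/3) = 0.8473
Sum over inside zeros: 2.7730.
I(r) = log|p(0)| + (inside sum) = 5.0106 + 2.7730 = 7.7836.
Closed form (all zeros inside, monic): I(r) = n·log(r) = 4·log(7) = 7.7836. ✓

I(r) ≈ 7.7836.


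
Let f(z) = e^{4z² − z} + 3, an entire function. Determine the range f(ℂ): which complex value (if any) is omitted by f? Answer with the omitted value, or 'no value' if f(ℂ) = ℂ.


Little Picard bounds the complement of f(ℂ) to at most one point.
The exponent g(z) = 4z² − z is a nonconstant polynomial, hence surjective onto ℂ. So e^{g(z)} takes every value in {e^w : w ∈ ℂ} = ℂ ∖ {0}. Adding 3 shifts the range to ℂ ∖ {3}. f omits exactly 3.

Omitted value: 3.


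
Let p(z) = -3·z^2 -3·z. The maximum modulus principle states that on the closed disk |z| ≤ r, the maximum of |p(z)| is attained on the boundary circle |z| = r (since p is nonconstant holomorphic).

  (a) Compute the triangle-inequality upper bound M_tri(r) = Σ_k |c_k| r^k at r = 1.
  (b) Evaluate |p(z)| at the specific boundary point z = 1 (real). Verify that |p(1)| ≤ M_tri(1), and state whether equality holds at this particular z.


Coefficients: c_0 = 0, c_1 = -3, c_2 = -3. Radius r = 1.
Part (a). Triangle bound: M_tri(r) = Σ_k |c_k| r^k
  = |0|·1^0 + |-3|·1^1 + |-3|·1^2
  = 0 + 3 + 3 = 6.
This bounds M(r) := max_{|z|=r} |p(z)| from above; equality holds iff all terms c_k z^k can be made to align in phase at a single z on |z|=r.
Part (b). At z = 1 (real, on the circle |z| = r):
  p(1) = (0)·1^0 + (-3)·1^1 + (-3)·1^2 = -6.
  |p(1)| = 6.
Since all nonzero coefficients share the same sign, |p(1)| = 6 = M_tri(1); the triangle bound is attained at z = 1, so in fact M(r) = 6.

M_tri(1) = 6; |p(1)| = 6; equality at z=1: yes.


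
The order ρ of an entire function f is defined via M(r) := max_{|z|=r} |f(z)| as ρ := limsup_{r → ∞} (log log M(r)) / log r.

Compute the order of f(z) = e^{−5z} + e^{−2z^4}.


Each summand is entire of order 1 and 4 respectively (as in the single-exponential case). The order of a sum is at most the max of the orders, so ρ ≤ 4. For the lower bound: on |z|=r choose arg z so that -2z^4 is real positive; then |e^{-2z^4}| = e^{2r^4} while |e^{-5z}| ≤ e^{5r^1} = o(e^{2r^4}). So |f| ≥ e^{2r^4}(1 − o(1)) and ρ ≥ 4. Hence ρ = max(1, 4) = 4.
Therefore ρ = 4.

Order ρ = 4.


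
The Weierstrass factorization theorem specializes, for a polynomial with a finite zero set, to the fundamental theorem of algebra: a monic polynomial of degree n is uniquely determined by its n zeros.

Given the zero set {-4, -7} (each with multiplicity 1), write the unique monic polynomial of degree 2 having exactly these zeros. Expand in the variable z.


The polynomial is p(z) = ∏_{α ∈ S} (z − α), where S = {-4, -7}.
Expanding the product yields: p(z) = z^2 + 11·z + 28.
The resulting polynomial has degree 2 and real coefficients as required.

p(z) = z^2 + 11·z + 28.


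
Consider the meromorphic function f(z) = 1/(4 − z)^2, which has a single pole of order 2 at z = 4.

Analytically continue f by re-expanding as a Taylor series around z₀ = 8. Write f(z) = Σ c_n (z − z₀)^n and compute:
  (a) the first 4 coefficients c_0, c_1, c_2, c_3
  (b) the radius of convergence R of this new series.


Let w = z − z₀, so z = z₀ + w.
Then 4 − z = 4 − (z₀ + w) = (4 − z₀) − w = -4 − w.
f(z) = 1/(-4 − w)^2 = (1/(-4)^2) · (1 − w/(-4))^{−2}.
By the binomial series (1−u)^{−2} = Σ_{n≥0} C(n+1, 1) u^n for |u|<1, with u = w/(-4):
  c_n = C(n+1, 1) / (-4)^(n+2).
  c_0 = 1/(-4)^2 = 1/16.
  c_1 = 2/(-4)^3 = -1/32.
  c_2 = 3/(-4)^4 = 3/256.
  c_3 = 4/(-4)^5 = -1/256.
The series is valid for |w/d| < 1, i.e. |z − z₀| < |d|.
Radius of convergence: R = |4 − z₀| = |-4| = 4 (distance from z₀ to the singularity z = 4).

c_0 = 1/16, c_1 = -1/32, c_2 = 3/256, c_3 = -1/256; R = 4.


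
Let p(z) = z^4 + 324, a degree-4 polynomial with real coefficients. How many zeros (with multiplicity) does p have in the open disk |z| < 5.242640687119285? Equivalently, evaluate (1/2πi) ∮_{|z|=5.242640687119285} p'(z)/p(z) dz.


The zeros of p are: (3 + 3i), (3 - 3i), (-3 + 3i), (-3 - 3i).
Their magnitudes are: 4.243, 4.243, 4.243, 4.243.
Zeros with |z| < R = 5.242640687119285: (3 + 3i), (3 - 3i), (-3 + 3i), (-3 - 3i).
Count = 4.
By the argument principle, (1/2πi) ∮_{|z|=R} p'(z)/p(z) dz equals exactly this count.

Number of zeros inside |z| < 5.242640687119285: 4.


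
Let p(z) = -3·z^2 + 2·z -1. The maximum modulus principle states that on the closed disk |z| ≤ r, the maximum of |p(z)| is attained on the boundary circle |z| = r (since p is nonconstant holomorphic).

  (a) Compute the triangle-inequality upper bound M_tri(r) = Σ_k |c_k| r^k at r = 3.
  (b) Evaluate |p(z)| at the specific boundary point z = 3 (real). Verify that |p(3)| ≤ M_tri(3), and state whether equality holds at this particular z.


Coefficients: c_0 = -1, c_1 = 2, c_2 = -3. Radius r = 3.
Part (a). Triangle bound: M_tri(r) = Σ_k |c_k| r^k
  = |-1|·3^0 + |2|·3^1 + |-3|·3^2
  = 1 + 6 + 27 = 34.
This bounds M(r) := max_{|z|=r} |p(z)| from above; equality holds iff all terms c_k z^k can be made to align in phase at a single z on |z|=r.
Part (b). At z = 3 (real, on the circle |z| = r):
  p(3) = (-1)·3^0 + (2)·3^1 + (-3)·3^2 = -22.
  |p(3)| = 22.
Check: |p(3)| = 22 ≤ 34 = M_tri(3). ✓ Equality does not hold at z = 3 (the coefficients have mixed signs, so the terms do not all align in phase there).

M_tri(3) = 34; |p(3)| = 22; equality at z=3: no.


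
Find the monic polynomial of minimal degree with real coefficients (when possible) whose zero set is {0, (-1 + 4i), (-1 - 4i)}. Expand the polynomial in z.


The polynomial is p(z) = ∏_{α ∈ S} (z − α), where S = {0, (-1 + 4i), (-1 - 4i)}.
Expanding the product yields: p(z) = z^3 + 2·z^2 + 17·z.
Note conjugate pairs combine to real quadratics: (z − (-1+4i))(z − (-1−4i)) = z² + 2z + 17.
The resulting polynomial has degree 3 and real coefficients as required.

p(z) = z^3 + 2·z^2 + 17·z.


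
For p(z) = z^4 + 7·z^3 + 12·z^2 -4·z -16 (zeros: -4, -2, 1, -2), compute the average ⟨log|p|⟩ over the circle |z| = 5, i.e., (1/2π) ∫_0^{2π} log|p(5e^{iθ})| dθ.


Zeros: -4, -2, -2, 1; r = 5.
Inside |z| < r: -4, -2, -2, 1. Outside (|z| ≥ r): ∅.
p(0) = -16, so log|p(0)| = log(16) = 2.7726.
Apply Jensen: I(r) = log|p(0)| + Σ_k log(r/|z_k|), summed over zeros inside |z| < r.
  log(r/|z_k|) for z_k = -4: log(5/4) = 0.2231
  log(r/|z_k|) for z_k = -2: log(5/2) = 0.9163
  log(r/|z_k|) for z_k = 1: log(5/1) = 1.6094
  log(r/|z_k|) for z_k = -2: log(5/2) = 0.9163
Sum over inside zeros: 3.6652.
I(r) = log|p(0)| + (inside sum) = 2.7726 + 3.6652 = 6.4378.
Closed form (all zeros inside, monic): I(r) = n·log(r) = 4·log(5) = 6.4378. ✓

I(r) ≈ 6.4378.


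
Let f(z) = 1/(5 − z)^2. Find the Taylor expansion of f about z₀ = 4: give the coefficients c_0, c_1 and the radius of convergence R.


Let w = z − z₀, so z = z₀ + w.
Then 5 − z = 5 − (z₀ + w) = (5 − z₀) − w = 1 − w.
f(z) = 1/(1 − w)^2 = (1/(1)^2) · (1 − w/(1))^{−2}.
By the binomial series (1−u)^{−2} = Σ_{n≥0} C(n+1, 1) u^n for |u|<1, with u = w/(1):
  c_n = C(n+1, 1) / (1)^(n+2).
  c_0 = 1/(1)^2 = 1.
  c_1 = 2/(1)^3 = 2.
The series is valid for |w/d| < 1, i.e. |z − z₀| < |d|.
Radius of convergence: R = |5 − z₀| = |1| = 1 (distance from z₀ to the singularity z = 5).

c_0 = 1, c_1 = 2; R = 1.


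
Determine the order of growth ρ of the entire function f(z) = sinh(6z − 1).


sinh(w) is a linear combination of e^{iw} and e^{−iw} (or e^w, e^{−w} in the hyperbolic case), so |sinh(w)| ≤ e^{|w|}. With w = 6z − 1, |w| ≤ 6|z| + 1 = 6r + 1 on |z| = r, giving M(r) ≤ e^{6r + 1}, so ρ ≤ 1. On a suitable ray (z = it for sin/cos; z = t for sinh/cosh, t real → ∞), |sinh(6z − 1)| grows like e^{6|t|}/2, so ρ ≥ 1. Hence ρ = 1.
Therefore ρ = 1.

Order ρ = 1.


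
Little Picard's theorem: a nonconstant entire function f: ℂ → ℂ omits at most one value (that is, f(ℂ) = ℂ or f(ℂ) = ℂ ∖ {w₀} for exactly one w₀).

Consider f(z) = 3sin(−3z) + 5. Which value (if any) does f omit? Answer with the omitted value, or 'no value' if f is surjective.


Little Picard bounds the complement of f(ℂ) to at most one point.
sin is entire and surjective onto ℂ: for every w ∈ ℂ, sin(ζ) = w has a solution ζ ∈ ℂ (e.g., via the complex inverse arcsin). With ζ = −3z this gives z = ζ/(-3). Then 3·sin(−3z) takes every value in 3·ℂ = ℂ, and adding 5 is a bijection of ℂ. So f is surjective and omits no value. (Note: only on the real line is sin bounded by [−1, 1].)

Omitted value: no value.


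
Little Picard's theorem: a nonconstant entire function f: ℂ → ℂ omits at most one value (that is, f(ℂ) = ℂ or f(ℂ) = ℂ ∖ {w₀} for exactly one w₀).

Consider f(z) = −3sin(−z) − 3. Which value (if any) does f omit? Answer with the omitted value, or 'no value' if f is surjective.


Little Picard bounds the complement of f(ℂ) to at most one point.
sin is entire and surjective onto ℂ: for every w ∈ ℂ, sin(ζ) = w has a solution ζ ∈ ℂ (e.g., via the complex inverse arcsin). With ζ = −z this gives z = ζ/(-1). Then -3·sin(−z) takes every value in -3·ℂ = ℂ, and adding -3 is a bijection of ℂ. So f is surjective and omits no value. (Note: only on the real line is sin bounded by [−1, 1].)

Omitted value: no value.


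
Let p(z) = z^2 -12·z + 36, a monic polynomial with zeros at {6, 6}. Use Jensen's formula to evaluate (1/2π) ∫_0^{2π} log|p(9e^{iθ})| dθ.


Zeros: 6, 6; r = 9.
Inside |z| < r: 6, 6. Outside (|z| ≥ r): ∅.
p(0) = 36, so log|p(0)| = log(36) = 3.5835.
Apply Jensen: I(r) = log|p(0)| + Σ_k log(r/|z_k|), summed over zeros inside |z| < r.
  log(r/|z_k|) for z_k = 6: log(9/6) = 0.4055
  log(r/|z_k|) for z_k = 6: log(9/6) = 0.4055
Sum over inside zeros: 0.8109.
I(r) = log|p(0)| + (inside sum) = 3.5835 + 0.8109 = 4.3944.
Closed form (all zeros inside, monic): I(r) = n·log(r) = 2·log(9) = 4.3944. ✓

I(r) ≈ 4.3944.


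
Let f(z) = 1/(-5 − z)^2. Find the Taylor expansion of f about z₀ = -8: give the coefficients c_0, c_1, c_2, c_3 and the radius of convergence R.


Let w = z − z₀, so z = z₀ + w.
Then -5 − z = -5 − (z₀ + w) = (-5 − z₀) − w = 3 − w.
f(z) = 1/(3 − w)^2 = (1/(3)^2) · (1 − w/(3))^{−2}.
By the binomial series (1−u)^{−2} = Σ_{n≥0} C(n+1, 1) u^n for |u|<1, with u = w/(3):
  c_n = C(n+1, 1) / (3)^(n+2).
  c_0 = 1/(3)^2 = 1/9.
  c_1 = 2/(3)^3 = 2/27.
  c_2 = 3/(3)^4 = 1/27.
  c_3 = 4/(3)^5 = 4/243.
The series is valid for |w/d| < 1, i.e. |z − z₀| < |d|.
Radius of convergence: R = |-5 − z₀| = |3| = 3 (distance from z₀ to the singularity z = -5).

c_0 = 1/9, c_1 = 2/27, c_2 = 1/27, c_3 = 4/243; R = 3.


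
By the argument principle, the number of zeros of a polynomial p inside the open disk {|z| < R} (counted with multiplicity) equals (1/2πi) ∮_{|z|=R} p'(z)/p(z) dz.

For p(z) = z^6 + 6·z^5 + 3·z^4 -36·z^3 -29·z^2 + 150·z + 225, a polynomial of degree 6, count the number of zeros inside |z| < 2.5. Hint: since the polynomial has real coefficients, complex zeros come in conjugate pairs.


The zeros of p are: -3, -3, (2 + 1i), (2 - 1i), (-2 + 1i), (-2 - 1i).
Their magnitudes are: 3, 3, 2.236, 2.236, 2.236, 2.236.
Zeros with |z| < R = 2.5: (2 + 1i), (2 - 1i), (-2 + 1i), (-2 - 1i).
Count = 4.
By the argument principle, (1/2πi) ∮_{|z|=R} p'(z)/p(z) dz equals exactly this count.

Number of zeros inside |z| < 2.5: 4.


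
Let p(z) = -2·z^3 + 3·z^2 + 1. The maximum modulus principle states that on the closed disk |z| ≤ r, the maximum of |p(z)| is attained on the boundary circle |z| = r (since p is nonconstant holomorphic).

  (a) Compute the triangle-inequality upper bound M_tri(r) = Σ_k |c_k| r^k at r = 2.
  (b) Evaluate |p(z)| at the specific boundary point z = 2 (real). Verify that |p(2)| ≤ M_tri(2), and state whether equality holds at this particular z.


Coefficients: c_0 = 1, c_1 = 0, c_2 = 3, c_3 = -2. Radius r = 2.
Part (a). Triangle bound: M_tri(r) = Σ_k |c_k| r^k
  = |1|·2^0 + |0|·2^1 + |3|·2^2 + |-2|·2^3
  = 1 + 0 + 12 + 16 = 29.
This bounds M(r) := max_{|z|=r} |p(z)| from above; equality holds iff all terms c_k z^k can be made to align in phase at a single z on |z|=r.
Part (b). At z = 2 (real, on the circle |z| = r):
  p(2) = (1)·2^0 + (0)·2^1 + (3)·2^2 + (-2)·2^3 = -3.
  |p(2)| = 3.
Check: |p(2)| = 3 ≤ 29 = M_tri(2). ✓ Equality does not hold at z = 2 (the coefficients have mixed signs, so the terms do not all align in phase there).

M_tri(2) = 29; |p(2)| = 3; equality at z=2: no.


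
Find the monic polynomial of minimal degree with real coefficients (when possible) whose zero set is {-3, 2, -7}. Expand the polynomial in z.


The polynomial is p(z) = ∏_{α ∈ S} (z − α), where S = {-3, 2, -7}.
Expanding the product yields: p(z) = z^3 + 8·z^2 + z -42.
The resulting polynomial has degree 3 and real coefficients as required.

p(z) = z^3 + 8·z^2 + z -42.


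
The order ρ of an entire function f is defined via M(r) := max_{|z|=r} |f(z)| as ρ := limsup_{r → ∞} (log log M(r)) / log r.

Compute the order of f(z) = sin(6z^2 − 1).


Write sin(w) = (e^{iw} ± e^{−iw})/(2 or 2i), so |sin(w)| ≤ e^{|w|}. With w = 6z^2 − 1, |w| ≤ 6r^2 + 1 on |z|=r, giving M(r) ≤ e^{6r^2 + 1} and ρ ≤ 2. For the lower bound, choose z on |z|=r with 6z^2 purely imaginary of modulus 6r^2; then |sin(6z^2 − 1)| grows like e^{6r^2}/2, so ρ ≥ 2. Hence ρ = 2.
Therefore ρ = 2.

Order ρ = 2.


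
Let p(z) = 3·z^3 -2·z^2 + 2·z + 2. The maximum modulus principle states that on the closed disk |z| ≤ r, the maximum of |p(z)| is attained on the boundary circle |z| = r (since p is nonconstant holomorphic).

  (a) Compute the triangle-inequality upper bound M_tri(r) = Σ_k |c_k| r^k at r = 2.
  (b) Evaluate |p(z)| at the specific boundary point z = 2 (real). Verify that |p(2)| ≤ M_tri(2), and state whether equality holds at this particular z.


Coefficients: c_0 = 2, c_1 = 2, c_2 = -2, c_3 = 3. Radius r = 2.
Part (a). Triangle bound: M_tri(r) = Σ_k |c_k| r^k
  = |2|·2^0 + |2|·2^1 + |-2|·2^2 + |3|·2^3
  = 2 + 4 + 8 + 24 = 38.
This bounds M(r) := max_{|z|=r} |p(z)| from above; equality holds iff all terms c_k z^k can be made to align in phase at a single z on |z|=r.
Part (b). At z = 2 (real, on the circle |z| = r):
  p(2) = (2)·2^0 + (2)·2^1 + (-2)·2^2 + (3)·2^3 = 22.
  |p(2)| = 22.
Check: |p(2)| = 22 ≤ 38 = M_tri(2). ✓ Equality does not hold at z = 2 (the coefficients have mixed signs, so the terms do not all align in phase there).

M_tri(2) = 38; |p(2)| = 22; equality at z=2: no.


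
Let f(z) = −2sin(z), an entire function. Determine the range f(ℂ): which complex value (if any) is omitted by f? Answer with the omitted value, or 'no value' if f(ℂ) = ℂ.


Little Picard bounds the complement of f(ℂ) to at most one point.
sin is entire and surjective onto ℂ: for every w ∈ ℂ, sin(ζ) = w has a solution ζ ∈ ℂ (e.g., via the complex inverse arcsin). With ζ = z this gives z = ζ/(1). Then -2·sin(z) takes every value in -2·ℂ = ℂ, and adding 0 is a bijection of ℂ. So f is surjective and omits no value. (Note: only on the real line is sin bounded by [−1, 1].)

Omitted value: no value.


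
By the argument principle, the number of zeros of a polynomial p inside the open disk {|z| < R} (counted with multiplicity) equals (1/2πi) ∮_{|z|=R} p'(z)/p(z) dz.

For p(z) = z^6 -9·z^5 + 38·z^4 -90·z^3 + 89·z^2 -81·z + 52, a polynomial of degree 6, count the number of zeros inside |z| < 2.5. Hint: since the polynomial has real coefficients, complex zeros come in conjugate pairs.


The zeros of p are: 1, (0 + 1i), (0 - 1i), 4, (2 + 3i), (2 - 3i).
Their magnitudes are: 1, 1, 1, 4, 3.606, 3.606.
Zeros with |z| < R = 2.5: 1, (0 + 1i), (0 - 1i).
Count = 3.
By the argument principle, (1/2πi) ∮_{|z|=R} p'(z)/p(z) dz equals exactly this count.

Number of zeros inside |z| < 2.5: 3.


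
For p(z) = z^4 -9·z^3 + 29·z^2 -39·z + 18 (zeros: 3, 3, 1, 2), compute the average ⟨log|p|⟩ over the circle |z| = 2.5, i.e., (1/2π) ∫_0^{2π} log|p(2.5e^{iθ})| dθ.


Zeros: 1, 2, 3, 3; r = 2.5.
Inside |z| < r: 1, 2. Outside (|z| ≥ r): 3, 3.
p(0) = 18, so log|p(0)| = log(18) = 2.8904.
Apply Jensen: I(r) = log|p(0)| + Σ_k log(r/|z_k|), summed over zeros inside |z| < r.
  log(r/|z_k|) for z_k = 1: log(2.5/1) = 0.9163
  log(r/|z_k|) for z_k = 2: log(2.5/2) = 0.2231
  Outside zeros (3, 3) contribute nothing to the Jensen sum.
Sum over inside zeros: 1.1394.
I(r) = log|p(0)| + (inside sum) = 2.8904 + 1.1394 = 4.0298.
Note: since some zeros are outside |z| ≤ r, the simplified n·log(r) form does NOT apply — only the inside zeros contribute.

I(r) ≈ 4.0298.


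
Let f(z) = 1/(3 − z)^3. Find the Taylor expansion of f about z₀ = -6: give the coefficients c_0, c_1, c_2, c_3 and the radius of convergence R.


Let w = z − z₀, so z = z₀ + w.
Then 3 − z = 3 − (z₀ + w) = (3 − z₀) − w = 9 − w.
f(z) = 1/(9 − w)^3 = (1/(9)^3) · (1 − w/(9))^{−3}.
By the binomial series (1−u)^{−3} = Σ_{n≥0} C(n+2, 2) u^n for |u|<1, with u = w/(9):
  c_n = C(n+2, 2) / (9)^(n+3).
  c_0 = 1/(9)^3 = 1/729.
  c_1 = 3/(9)^4 = 1/2187.
  c_2 = 6/(9)^5 = 2/19683.
  c_3 = 10/(9)^6 = 10/531441.
The series is valid for |w/d| < 1, i.e. |z − z₀| < |d|.
Radius of convergence: R = |3 − z₀| = |9| = 9 (distance from z₀ to the singularity z = 3).

c_0 = 1/729, c_1 = 1/2187, c_2 = 2/19683, c_3 = 10/531441; R = 9.


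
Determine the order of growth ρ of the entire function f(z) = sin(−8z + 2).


sin(w) is a linear combination of e^{iw} and e^{−iw} (or e^w, e^{−w} in the hyperbolic case), so |sin(w)| ≤ e^{|w|}. With w = −8z + 2, |w| ≤ 8|z| + 2 = 8r + 2 on |z| = r, giving M(r) ≤ e^{8r + 2}, so ρ ≤ 1. On a suitable ray (z = it for sin/cos; z = t for sinh/cosh, t real → ∞), |sin(−8z + 2)| grows like e^{8|t|}/2, so ρ ≥ 1. Hence ρ = 1.
Therefore ρ = 1.

Order ρ = 1.


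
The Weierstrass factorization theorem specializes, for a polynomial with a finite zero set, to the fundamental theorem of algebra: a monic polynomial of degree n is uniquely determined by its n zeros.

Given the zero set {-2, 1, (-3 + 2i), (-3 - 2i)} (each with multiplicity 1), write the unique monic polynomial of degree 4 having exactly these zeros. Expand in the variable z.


The polynomial is p(z) = ∏_{α ∈ S} (z − α), where S = {-2, 1, (-3 + 2i), (-3 - 2i)}.
Expanding the product yields: p(z) = z^4 + 7·z^3 + 17·z^2 + z -26.
Note conjugate pairs combine to real quadratics: (z − (-3+2i))(z − (-3−2i)) = z² + 6z + 13.
The resulting polynomial has degree 4 and real coefficients as required.

p(z) = z^4 + 7·z^3 + 17·z^2 + z -26.


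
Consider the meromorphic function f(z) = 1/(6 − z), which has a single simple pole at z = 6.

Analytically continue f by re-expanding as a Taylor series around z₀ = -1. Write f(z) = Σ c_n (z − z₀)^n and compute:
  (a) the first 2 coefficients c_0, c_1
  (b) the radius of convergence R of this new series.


Let w = z − z₀, so z = z₀ + w.
Then 6 − z = 6 − (z₀ + w) = (6 − z₀) − w = 7 − w.
f(z) = 1/(7 − w) = (1/(7)) · 1/(1 − w/(7)) = Σ_{n≥0} w^n / (7)^(n+1).
So c_n = 1/(7)^(n+1):
  c_0 = 1/(7)^1 = 1/7.
  c_1 = 1/(7)^2 = 1/49.
The series is valid for |w/d| < 1, i.e. |z − z₀| < |d|.
Radius of convergence: R = |6 − z₀| = |7| = 7 (distance from z₀ to the singularity z = 6).

c_0 = 1/7, c_1 = 1/49; R = 7.
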